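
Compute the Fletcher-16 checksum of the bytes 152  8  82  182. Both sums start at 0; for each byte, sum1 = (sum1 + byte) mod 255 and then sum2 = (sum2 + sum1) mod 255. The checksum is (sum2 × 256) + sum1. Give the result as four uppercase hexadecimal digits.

Running sums (mod 255):
  after byte 0 (152): sum1=152, sum2=152
  after byte 1 (8): sum1=160, sum2=57
  after byte 2 (82): sum1=242, sum2=44
  after byte 3 (182): sum1=169, sum2=213
Checksum = sum2·256 + sum1 = 213·256 + 169 = 54697 = 0xD5A9.

D5A9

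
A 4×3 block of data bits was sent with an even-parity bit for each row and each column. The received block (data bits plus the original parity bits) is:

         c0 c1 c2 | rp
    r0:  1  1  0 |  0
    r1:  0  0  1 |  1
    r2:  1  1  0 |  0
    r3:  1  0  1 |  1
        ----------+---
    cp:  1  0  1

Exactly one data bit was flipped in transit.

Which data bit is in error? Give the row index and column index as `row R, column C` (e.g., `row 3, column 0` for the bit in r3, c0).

row 3, column 2

Recompute each row's even parity and compare to rp:
  r0: data parity 0, sent rp 0 → ok
  r1: data parity 1, sent rp 1 → ok
  r2: data parity 0, sent rp 0 → ok
  r3: data parity 0, sent rp 1 → mismatch
Recompute each column's even parity and compare to cp:
  c0: data parity 1, sent cp 1 → ok
  c1: data parity 0, sent cp 0 → ok
  c2: data parity 0, sent cp 1 → mismatch
Exactly one row (r3) and one column (c2) fail → the flipped bit is at their intersection.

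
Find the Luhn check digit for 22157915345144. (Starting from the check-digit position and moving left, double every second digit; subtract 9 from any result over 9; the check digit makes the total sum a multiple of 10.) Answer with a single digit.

4

Partial digits right→left: 4 4 1 5 4 3 5 1 9 7 5 1 2 2
Double every second digit counting from the check-digit position (so the 1st, 3rd, 5th, ... of the partial from the right).
  doubled (with −9 where >9): 8 2 8 1 9 1 4 → sum 33
  kept as-is: 4 5 3 1 7 1 2 → sum 23
Total = 33 + 23 = 56.
Check digit = (10 − (56 mod 10)) mod 10 = 4.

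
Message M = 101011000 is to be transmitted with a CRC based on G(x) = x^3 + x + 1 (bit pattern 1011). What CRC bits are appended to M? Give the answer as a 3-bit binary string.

Append 3 zeros: 101011000000. Divide by 1011 (XOR where the leading bit is 1):
  pos 0: 1010 XOR 1011 = 0001
  pos 3: 1110 XOR 1011 = 0101
  pos 4: 1010 XOR 1011 = 0001
  pos 7: 1000 XOR 1011 = 0011
Remainder (last 3 bits) = 110. This is the CRC / FCS.

110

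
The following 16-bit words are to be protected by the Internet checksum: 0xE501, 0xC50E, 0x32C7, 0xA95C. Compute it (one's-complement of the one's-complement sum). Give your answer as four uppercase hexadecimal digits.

One's-complement addition (fold any carry out of bit 15 back into bit 0):
  0xE501 + 0xC50E = 0x1AA0F → wrap carry → 0xAA10
  0xAA10 + 0x32C7 = 0x0DCD7
  0xDCD7 + 0xA95C = 0x18633 → wrap carry → 0x8634
One's-complement sum = 0x8634.
Checksum = ~0x8634 & 0xFFFF = 0x79CB.

79CB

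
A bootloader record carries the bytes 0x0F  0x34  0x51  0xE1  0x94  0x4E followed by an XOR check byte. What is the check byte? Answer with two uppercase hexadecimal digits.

XOR the bytes together:
  start with 0x0F
  0x0F ⊕ 0x34 = 0x3B
  0x3B ⊕ 0x51 = 0x6A
  0x6A ⊕ 0xE1 = 0x8B
  0x8B ⊕ 0x94 = 0x1F
  0x1F ⊕ 0x4E = 0x51

51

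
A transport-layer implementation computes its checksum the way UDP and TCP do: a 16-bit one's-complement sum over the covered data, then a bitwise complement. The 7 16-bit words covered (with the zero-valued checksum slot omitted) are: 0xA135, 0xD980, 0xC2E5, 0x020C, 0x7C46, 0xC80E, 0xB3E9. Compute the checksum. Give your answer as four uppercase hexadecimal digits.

C818

One's-complement addition (fold any carry out of bit 15 back into bit 0):
  0xA135 + 0xD980 = 0x17AB5 → wrap carry → 0x7AB6
  0x7AB6 + 0xC2E5 = 0x13D9B → wrap carry → 0x3D9C
  0x3D9C + 0x020C = 0x03FA8
  0x3FA8 + 0x7C46 = 0x0BBEE
  0xBBEE + 0xC80E = 0x183FC → wrap carry → 0x83FD
  0x83FD + 0xB3E9 = 0x137E6 → wrap carry → 0x37E7
One's-complement sum = 0x37E7.
Checksum = ~0x37E7 & 0xFFFF = 0xC818.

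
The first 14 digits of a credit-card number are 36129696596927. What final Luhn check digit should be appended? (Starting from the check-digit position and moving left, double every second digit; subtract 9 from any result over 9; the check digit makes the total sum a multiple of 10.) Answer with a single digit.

9

Partial digits right→left: 7 2 9 6 9 5 6 9 6 9 2 1 6 3
Double every second digit counting from the check-digit position (so the 1st, 3rd, 5th, ... of the partial from the right).
  doubled (with −9 where >9): 5 9 9 3 3 4 3 → sum 36
  kept as-is: 2 6 5 9 9 1 3 → sum 35
Total = 36 + 35 = 71.
Check digit = (10 − (71 mod 10)) mod 10 = 9.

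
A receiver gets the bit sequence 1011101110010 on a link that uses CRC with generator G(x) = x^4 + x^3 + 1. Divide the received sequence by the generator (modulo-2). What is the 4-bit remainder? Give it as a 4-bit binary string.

Modulo-2 division of 1011101110010 by 11001:
  pos 0: 10111 XOR 11001 = 01110
  pos 1: 11100 XOR 11001 = 00101
  pos 3: 10111 XOR 11001 = 01110
  pos 4: 11101 XOR 11001 = 00100
  pos 6: 10000 XOR 11001 = 01001
  pos 7: 10011 XOR 11001 = 01010
  pos 8: 10100 XOR 11001 = 01101
Remainder = 1101 (nonzero — an error is detected).

1101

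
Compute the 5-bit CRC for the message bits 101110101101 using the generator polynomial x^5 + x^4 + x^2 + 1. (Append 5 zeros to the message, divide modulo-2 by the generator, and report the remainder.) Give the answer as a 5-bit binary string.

Append 5 zeros: 10111010110100000. Divide by 110101 (XOR where the leading bit is 1):
  pos 0: 101110 XOR 110101 = 011011
  pos 1: 110111 XOR 110101 = 000010
  pos 5: 100110 XOR 110101 = 010011
  pos 6: 100111 XOR 110101 = 010010
  pos 7: 100100 XOR 110101 = 010001
  pos 8: 100010 XOR 110101 = 010111
  pos 9: 101110 XOR 110101 = 011011
  pos 10: 110110 XOR 110101 = 000011
Remainder (last 5 bits) = 00110. This is the CRC / FCS.

00110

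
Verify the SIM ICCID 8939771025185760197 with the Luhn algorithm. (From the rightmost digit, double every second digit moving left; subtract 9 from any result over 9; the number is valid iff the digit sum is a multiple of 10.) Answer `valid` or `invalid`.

From the right, keep odd positions and double even positions (subtract 9 from any doubled value over 9):
  doubled (positions 2,4,...): 9 0 5 7 1 0 5 9 9 → sum 45
  kept (positions 1,3,...): 7 1 6 5 1 2 1 7 3 8 → sum 41
Total = 86.
86 mod 10 = 6, so the number is invalid.

invalid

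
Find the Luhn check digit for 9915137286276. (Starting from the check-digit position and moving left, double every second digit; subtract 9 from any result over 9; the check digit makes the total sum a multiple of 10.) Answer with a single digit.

Partial digits right→left: 6 7 2 6 8 2 7 3 1 5 1 9 9
Double every second digit counting from the check-digit position (so the 1st, 3rd, 5th, ... of the partial from the right).
  doubled (with −9 where >9): 3 4 7 5 2 2 9 → sum 32
  kept as-is: 7 6 2 3 5 9 → sum 32
Total = 32 + 32 = 64.
Check digit = (10 − (64 mod 10)) mod 10 = 6.

6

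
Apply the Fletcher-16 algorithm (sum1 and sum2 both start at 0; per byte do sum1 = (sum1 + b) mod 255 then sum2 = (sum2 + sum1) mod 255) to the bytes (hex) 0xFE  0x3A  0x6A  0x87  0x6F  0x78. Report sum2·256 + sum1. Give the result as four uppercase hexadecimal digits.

B413

Running sums (mod 255):
  after byte 0 (0xFE): sum1=254, sum2=254
  after byte 1 (0x3A): sum1=57, sum2=56
  after byte 2 (0x6A): sum1=163, sum2=219
  after byte 3 (0x87): sum1=43, sum2=7
  after byte 4 (0x6F): sum1=154, sum2=161
  after byte 5 (0x78): sum1=19, sum2=180
Checksum = sum2·256 + sum1 = 180·256 + 19 = 46099 = 0xB413.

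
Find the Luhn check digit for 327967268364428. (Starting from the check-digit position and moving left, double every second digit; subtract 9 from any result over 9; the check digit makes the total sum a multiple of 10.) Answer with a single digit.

4

Partial digits right→left: 8 2 4 4 6 3 8 6 2 7 6 9 7 2 3
Double every second digit counting from the check-digit position (so the 1st, 3rd, 5th, ... of the partial from the right).
  doubled (with −9 where >9): 7 8 3 7 4 3 5 6 → sum 43
  kept as-is: 2 4 3 6 7 9 2 → sum 33
Total = 43 + 33 = 76.
Check digit = (10 − (76 mod 10)) mod 10 = 4.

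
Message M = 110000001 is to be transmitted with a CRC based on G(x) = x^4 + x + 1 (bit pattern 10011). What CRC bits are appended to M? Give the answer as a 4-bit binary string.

0010

Append 4 zeros: 1100000010000. Divide by 10011 (XOR where the leading bit is 1):
  pos 0: 11000 XOR 10011 = 01011
  pos 1: 10110 XOR 10011 = 00101
  pos 3: 10100 XOR 10011 = 00111
  pos 5: 11110 XOR 10011 = 01101
  pos 6: 11010 XOR 10011 = 01001
  pos 7: 10010 XOR 10011 = 00001
Remainder (last 4 bits) = 0010. This is the CRC / FCS.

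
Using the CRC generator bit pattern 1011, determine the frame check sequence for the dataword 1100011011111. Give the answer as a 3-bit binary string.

010

Append 3 zeros: 1100011011111000. Divide by 1011 (XOR where the leading bit is 1):
  pos 0: 1100 XOR 1011 = 0111
  pos 1: 1110 XOR 1011 = 0101
  pos 2: 1011 XOR 1011 = 0000
  pos 6: 1011 XOR 1011 = 0000
  pos 10: 1110 XOR 1011 = 0101
  pos 11: 1010 XOR 1011 = 0001
Remainder (last 3 bits) = 010. This is the CRC / FCS.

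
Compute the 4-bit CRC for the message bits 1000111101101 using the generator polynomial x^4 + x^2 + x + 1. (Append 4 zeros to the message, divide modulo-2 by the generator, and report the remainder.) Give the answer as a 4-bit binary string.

Append 4 zeros: 10001111011010000. Divide by 10111 (XOR where the leading bit is 1):
  pos 0: 10001 XOR 10111 = 00110
  pos 2: 11011 XOR 10111 = 01100
  pos 3: 11001 XOR 10111 = 01110
  pos 4: 11100 XOR 10111 = 01011
  pos 5: 10111 XOR 10111 = 00000
  pos 10: 10100 XOR 10111 = 00011
Remainder (last 4 bits) = 1100. This is the CRC / FCS.

1100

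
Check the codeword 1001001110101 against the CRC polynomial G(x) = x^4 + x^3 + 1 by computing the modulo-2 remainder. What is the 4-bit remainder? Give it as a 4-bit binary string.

Modulo-2 division of 1001001110101 by 11001:
  pos 0: 10010 XOR 11001 = 01011
  pos 1: 10110 XOR 11001 = 01111
  pos 2: 11111 XOR 11001 = 00110
  pos 4: 11011 XOR 11001 = 00010
  pos 7: 10010 XOR 11001 = 01011
  pos 8: 10111 XOR 11001 = 01110
Remainder = 1110 (nonzero — an error is detected).

1110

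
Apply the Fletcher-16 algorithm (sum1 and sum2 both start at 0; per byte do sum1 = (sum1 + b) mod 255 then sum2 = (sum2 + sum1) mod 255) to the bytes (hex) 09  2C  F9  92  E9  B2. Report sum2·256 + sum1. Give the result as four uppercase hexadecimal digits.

Running sums (mod 255):
  after byte 0 (09): sum1=9, sum2=9
  after byte 1 (2C): sum1=53, sum2=62
  after byte 2 (F9): sum1=47, sum2=109
  after byte 3 (92): sum1=193, sum2=47
  after byte 4 (E9): sum1=171, sum2=218
  after byte 5 (B2): sum1=94, sum2=57
Checksum = sum2·256 + sum1 = 57·256 + 94 = 14686 = 0x395E.

395E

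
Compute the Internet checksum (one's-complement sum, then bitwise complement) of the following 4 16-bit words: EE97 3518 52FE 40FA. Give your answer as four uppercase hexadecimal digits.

4857

One's-complement addition (fold any carry out of bit 15 back into bit 0):
  0xEE97 + 0x3518 = 0x123AF → wrap carry → 0x23B0
  0x23B0 + 0x52FE = 0x076AE
  0x76AE + 0x40FA = 0x0B7A8
One's-complement sum = 0xB7A8.
Checksum = ~0xB7A8 & 0xFFFF = 0x4857.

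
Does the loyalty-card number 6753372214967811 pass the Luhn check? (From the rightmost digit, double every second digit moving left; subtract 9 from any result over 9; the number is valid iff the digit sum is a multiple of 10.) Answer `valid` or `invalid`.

From the right, keep odd positions and double even positions (subtract 9 from any doubled value over 9):
  doubled (positions 2,4,...): 2 5 9 2 4 6 1 3 → sum 32
  kept (positions 1,3,...): 1 8 6 4 2 7 3 7 → sum 38
Total = 70.
70 mod 10 = 0, so the number is valid.

valid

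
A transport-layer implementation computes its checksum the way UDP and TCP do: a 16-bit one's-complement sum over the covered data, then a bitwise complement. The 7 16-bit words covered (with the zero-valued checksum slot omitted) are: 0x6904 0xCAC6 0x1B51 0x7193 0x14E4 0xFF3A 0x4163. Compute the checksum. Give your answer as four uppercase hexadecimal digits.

E9CD

One's-complement addition (fold any carry out of bit 15 back into bit 0):
  0x6904 + 0xCAC6 = 0x133CA → wrap carry → 0x33CB
  0x33CB + 0x1B51 = 0x04F1C
  0x4F1C + 0x7193 = 0x0C0AF
  0xC0AF + 0x14E4 = 0x0D593
  0xD593 + 0xFF3A = 0x1D4CD → wrap carry → 0xD4CE
  0xD4CE + 0x4163 = 0x11631 → wrap carry → 0x1632
One's-complement sum = 0x1632.
Checksum = ~0x1632 & 0xFFFF = 0xE9CD.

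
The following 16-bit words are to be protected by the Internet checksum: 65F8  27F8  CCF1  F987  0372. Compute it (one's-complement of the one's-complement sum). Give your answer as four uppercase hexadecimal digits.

A823

One's-complement addition (fold any carry out of bit 15 back into bit 0):
  0x65F8 + 0x27F8 = 0x08DF0
  0x8DF0 + 0xCCF1 = 0x15AE1 → wrap carry → 0x5AE2
  0x5AE2 + 0xF987 = 0x15469 → wrap carry → 0x546A
  0x546A + 0x0372 = 0x057DC
One's-complement sum = 0x57DC.
Checksum = ~0x57DC & 0xFFFF = 0xA823.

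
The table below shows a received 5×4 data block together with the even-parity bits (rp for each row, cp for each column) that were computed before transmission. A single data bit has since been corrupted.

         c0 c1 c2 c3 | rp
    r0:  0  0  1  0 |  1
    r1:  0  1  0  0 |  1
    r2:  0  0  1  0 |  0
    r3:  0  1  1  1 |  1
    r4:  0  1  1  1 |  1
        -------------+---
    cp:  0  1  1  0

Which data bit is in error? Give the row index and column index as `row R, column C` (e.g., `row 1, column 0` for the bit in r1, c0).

row 2, column 2

Recompute each row's even parity and compare to rp:
  r0: data parity 1, sent rp 1 → ok
  r1: data parity 1, sent rp 1 → ok
  r2: data parity 1, sent rp 0 → mismatch
  r3: data parity 1, sent rp 1 → ok
  r4: data parity 1, sent rp 1 → ok
Recompute each column's even parity and compare to cp:
  c0: data parity 0, sent cp 0 → ok
  c1: data parity 1, sent cp 1 → ok
  c2: data parity 0, sent cp 1 → mismatch
  c3: data parity 0, sent cp 0 → ok
Exactly one row (r2) and one column (c2) fail → the flipped bit is at their intersection.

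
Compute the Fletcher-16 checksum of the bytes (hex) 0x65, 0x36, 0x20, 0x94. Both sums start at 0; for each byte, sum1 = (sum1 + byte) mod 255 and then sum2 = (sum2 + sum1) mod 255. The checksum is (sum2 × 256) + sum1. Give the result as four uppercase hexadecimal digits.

Running sums (mod 255):
  after byte 0 (0x65): sum1=101, sum2=101
  after byte 1 (0x36): sum1=155, sum2=1
  after byte 2 (0x20): sum1=187, sum2=188
  after byte 3 (0x94): sum1=80, sum2=13
Checksum = sum2·256 + sum1 = 13·256 + 80 = 3408 = 0x0D50.

0D50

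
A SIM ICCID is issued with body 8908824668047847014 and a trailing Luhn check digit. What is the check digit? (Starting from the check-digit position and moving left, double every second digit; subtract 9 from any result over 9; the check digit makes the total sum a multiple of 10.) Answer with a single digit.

Partial digits right→left: 4 1 0 7 4 8 7 4 0 8 6 6 4 2 8 8 0 9 8
Double every second digit counting from the check-digit position (so the 1st, 3rd, 5th, ... of the partial from the right).
  doubled (with −9 where >9): 8 0 8 5 0 3 8 7 0 7 → sum 46
  kept as-is: 1 7 8 4 8 6 2 8 9 → sum 53
Total = 46 + 53 = 99.
Check digit = (10 − (99 mod 10)) mod 10 = 1.

1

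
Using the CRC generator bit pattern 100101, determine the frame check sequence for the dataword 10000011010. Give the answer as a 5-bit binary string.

00010

Append 5 zeros: 1000001101000000. Divide by 100101 (XOR where the leading bit is 1):
  pos 0: 100000 XOR 100101 = 000101
  pos 3: 101110 XOR 100101 = 001011
  pos 5: 101110 XOR 100101 = 001011
  pos 7: 101100 XOR 100101 = 001001
  pos 9: 100100 XOR 100101 = 000001
Remainder (last 5 bits) = 00010. This is the CRC / FCS.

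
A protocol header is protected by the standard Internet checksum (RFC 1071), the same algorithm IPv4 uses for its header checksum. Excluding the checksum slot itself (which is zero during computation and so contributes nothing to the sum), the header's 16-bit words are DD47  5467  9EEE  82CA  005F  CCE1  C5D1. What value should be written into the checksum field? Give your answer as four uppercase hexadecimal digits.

One's-complement addition (fold any carry out of bit 15 back into bit 0):
  0xDD47 + 0x5467 = 0x131AE → wrap carry → 0x31AF
  0x31AF + 0x9EEE = 0x0D09D
  0xD09D + 0x82CA = 0x15367 → wrap carry → 0x5368
  0x5368 + 0x005F = 0x053C7
  0x53C7 + 0xCCE1 = 0x120A8 → wrap carry → 0x20A9
  0x20A9 + 0xC5D1 = 0x0E67A
One's-complement sum = 0xE67A.
Checksum = ~0xE67A & 0xFFFF = 0x1985.

1985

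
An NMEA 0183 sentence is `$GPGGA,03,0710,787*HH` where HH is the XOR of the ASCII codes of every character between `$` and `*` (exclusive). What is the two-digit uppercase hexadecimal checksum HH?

XOR the ASCII codes of the payload characters:
  'G' = 0x47 → acc = 0x47
  'P' = 0x50 → acc = 0x17
  'G' = 0x47 → acc = 0x50
  'G' = 0x47 → acc = 0x17
  'A' = 0x41 → acc = 0x56
  ',' = 0x2C → acc = 0x7A
  '0' = 0x30 → acc = 0x4A
  '3' = 0x33 → acc = 0x79
  ',' = 0x2C → acc = 0x55
  '0' = 0x30 → acc = 0x65
  '7' = 0x37 → acc = 0x52
  '1' = 0x31 → acc = 0x63
  '0' = 0x30 → acc = 0x53
  ',' = 0x2C → acc = 0x7F
  '7' = 0x37 → acc = 0x48
  '8' = 0x38 → acc = 0x70
  '7' = 0x37 → acc = 0x47
Checksum = 0x47.

47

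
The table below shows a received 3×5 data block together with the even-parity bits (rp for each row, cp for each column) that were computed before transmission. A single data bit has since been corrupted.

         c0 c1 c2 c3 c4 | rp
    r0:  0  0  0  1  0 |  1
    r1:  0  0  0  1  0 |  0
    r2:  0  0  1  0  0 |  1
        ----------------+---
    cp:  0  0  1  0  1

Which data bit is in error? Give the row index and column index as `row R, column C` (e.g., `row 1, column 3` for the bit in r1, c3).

Recompute each row's even parity and compare to rp:
  r0: data parity 1, sent rp 1 → ok
  r1: data parity 1, sent rp 0 → mismatch
  r2: data parity 1, sent rp 1 → ok
Recompute each column's even parity and compare to cp:
  c0: data parity 0, sent cp 0 → ok
  c1: data parity 0, sent cp 0 → ok
  c2: data parity 1, sent cp 1 → ok
  c3: data parity 0, sent cp 0 → ok
  c4: data parity 0, sent cp 1 → mismatch
Exactly one row (r1) and one column (c4) fail → the flipped bit is at their intersection.

row 1, column 4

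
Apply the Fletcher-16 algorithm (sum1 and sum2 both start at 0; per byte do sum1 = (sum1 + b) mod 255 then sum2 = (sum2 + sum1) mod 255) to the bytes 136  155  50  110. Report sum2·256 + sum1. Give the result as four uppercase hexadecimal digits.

C7C4

Running sums (mod 255):
  after byte 0 (136): sum1=136, sum2=136
  after byte 1 (155): sum1=36, sum2=172
  after byte 2 (50): sum1=86, sum2=3
  after byte 3 (110): sum1=196, sum2=199
Checksum = sum2·256 + sum1 = 199·256 + 196 = 51140 = 0xC7C4.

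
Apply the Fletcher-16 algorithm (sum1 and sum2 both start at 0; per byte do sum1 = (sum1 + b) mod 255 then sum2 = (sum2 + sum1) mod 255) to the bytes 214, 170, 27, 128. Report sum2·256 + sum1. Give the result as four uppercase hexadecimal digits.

121D

Running sums (mod 255):
  after byte 0 (214): sum1=214, sum2=214
  after byte 1 (170): sum1=129, sum2=88
  after byte 2 (27): sum1=156, sum2=244
  after byte 3 (128): sum1=29, sum2=18
Checksum = sum2·256 + sum1 = 18·256 + 29 = 4637 = 0x121D.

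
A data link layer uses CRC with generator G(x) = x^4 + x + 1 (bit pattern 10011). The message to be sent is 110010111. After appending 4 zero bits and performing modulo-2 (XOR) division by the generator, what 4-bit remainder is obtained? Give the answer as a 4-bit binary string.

1101

Append 4 zeros: 1100101110000. Divide by 10011 (XOR where the leading bit is 1):
  pos 0: 11001 XOR 10011 = 01010
  pos 1: 10100 XOR 10011 = 00111
  pos 3: 11111 XOR 10011 = 01100
  pos 4: 11001 XOR 10011 = 01010
  pos 5: 10100 XOR 10011 = 00111
  pos 7: 11100 XOR 10011 = 01111
  pos 8: 11110 XOR 10011 = 01101
Remainder (last 4 bits) = 1101. This is the CRC / FCS.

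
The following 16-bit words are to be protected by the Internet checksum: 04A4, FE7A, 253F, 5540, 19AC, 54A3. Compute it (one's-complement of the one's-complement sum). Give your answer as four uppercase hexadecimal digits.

1412

One's-complement addition (fold any carry out of bit 15 back into bit 0):
  0x04A4 + 0xFE7A = 0x1031E → wrap carry → 0x031F
  0x031F + 0x253F = 0x0285E
  0x285E + 0x5540 = 0x07D9E
  0x7D9E + 0x19AC = 0x0974A
  0x974A + 0x54A3 = 0x0EBED
One's-complement sum = 0xEBED.
Checksum = ~0xEBED & 0xFFFF = 0x1412.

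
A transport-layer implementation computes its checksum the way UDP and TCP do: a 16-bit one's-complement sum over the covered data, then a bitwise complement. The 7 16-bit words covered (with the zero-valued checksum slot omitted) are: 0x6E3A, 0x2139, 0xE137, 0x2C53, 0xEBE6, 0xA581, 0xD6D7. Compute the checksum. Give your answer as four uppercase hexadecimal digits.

FAC0

One's-complement addition (fold any carry out of bit 15 back into bit 0):
  0x6E3A + 0x2139 = 0x08F73
  0x8F73 + 0xE137 = 0x170AA → wrap carry → 0x70AB
  0x70AB + 0x2C53 = 0x09CFE
  0x9CFE + 0xEBE6 = 0x188E4 → wrap carry → 0x88E5
  0x88E5 + 0xA581 = 0x12E66 → wrap carry → 0x2E67
  0x2E67 + 0xD6D7 = 0x1053E → wrap carry → 0x053F
One's-complement sum = 0x053F.
Checksum = ~0x053F & 0xFFFF = 0xFAC0.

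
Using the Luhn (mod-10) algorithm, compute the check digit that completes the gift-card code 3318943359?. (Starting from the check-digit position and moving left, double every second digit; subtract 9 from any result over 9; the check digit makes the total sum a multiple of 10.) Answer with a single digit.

Partial digits right→left: 9 5 3 3 4 9 8 1 3 3
Double every second digit counting from the check-digit position (so the 1st, 3rd, 5th, ... of the partial from the right).
  doubled (with −9 where >9): 9 6 8 7 6 → sum 36
  kept as-is: 5 3 9 1 3 → sum 21
Total = 36 + 21 = 57.
Check digit = (10 − (57 mod 10)) mod 10 = 3.

3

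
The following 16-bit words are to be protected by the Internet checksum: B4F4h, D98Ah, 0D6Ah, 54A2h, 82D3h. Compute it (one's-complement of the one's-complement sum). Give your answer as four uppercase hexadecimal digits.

8CA0

One's-complement addition (fold any carry out of bit 15 back into bit 0):
  0xB4F4 + 0xD98A = 0x18E7E → wrap carry → 0x8E7F
  0x8E7F + 0x0D6A = 0x09BE9
  0x9BE9 + 0x54A2 = 0x0F08B
  0xF08B + 0x82D3 = 0x1735E → wrap carry → 0x735F
One's-complement sum = 0x735F.
Checksum = ~0x735F & 0xFFFF = 0x8CA0.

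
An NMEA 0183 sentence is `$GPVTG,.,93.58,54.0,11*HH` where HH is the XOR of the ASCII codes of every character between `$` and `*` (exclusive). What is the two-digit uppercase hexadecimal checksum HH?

4A

XOR the ASCII codes of the payload characters:
  'G' = 0x47 → acc = 0x47
  'P' = 0x50 → acc = 0x17
  'V' = 0x56 → acc = 0x41
  'T' = 0x54 → acc = 0x15
  'G' = 0x47 → acc = 0x52
  ',' = 0x2C → acc = 0x7E
  '.' = 0x2E → acc = 0x50
  ',' = 0x2C → acc = 0x7C
  '9' = 0x39 → acc = 0x45
  '3' = 0x33 → acc = 0x76
  '.' = 0x2E → acc = 0x58
  '5' = 0x35 → acc = 0x6D
  '8' = 0x38 → acc = 0x55
  ',' = 0x2C → acc = 0x79
  '5' = 0x35 → acc = 0x4C
  '4' = 0x34 → acc = 0x78
  '.' = 0x2E → acc = 0x56
  '0' = 0x30 → acc = 0x66
  ',' = 0x2C → acc = 0x4A
  '1' = 0x31 → acc = 0x7B
  '1' = 0x31 → acc = 0x4A
Checksum = 0x4A.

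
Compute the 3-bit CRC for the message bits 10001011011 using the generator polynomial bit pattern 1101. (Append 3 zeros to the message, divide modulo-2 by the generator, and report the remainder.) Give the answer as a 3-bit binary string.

111

Append 3 zeros: 10001011011000. Divide by 1101 (XOR where the leading bit is 1):
  pos 0: 1000 XOR 1101 = 0101
  pos 1: 1011 XOR 1101 = 0110
  pos 2: 1100 XOR 1101 = 0001
  pos 5: 1110 XOR 1101 = 0011
  pos 7: 1111 XOR 1101 = 0010
  pos 9: 1000 XOR 1101 = 0101
  pos 10: 1010 XOR 1101 = 0111
Remainder (last 3 bits) = 111. This is the CRC / FCS.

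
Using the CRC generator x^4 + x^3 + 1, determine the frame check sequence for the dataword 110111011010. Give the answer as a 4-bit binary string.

1011

Append 4 zeros: 1101110110100000. Divide by 11001 (XOR where the leading bit is 1):
  pos 0: 11011 XOR 11001 = 00010
  pos 3: 10101 XOR 11001 = 01100
  pos 4: 11001 XOR 11001 = 00000
  pos 10: 10000 XOR 11001 = 01001
  pos 11: 10010 XOR 11001 = 01011
Remainder (last 4 bits) = 1011. This is the CRC / FCS.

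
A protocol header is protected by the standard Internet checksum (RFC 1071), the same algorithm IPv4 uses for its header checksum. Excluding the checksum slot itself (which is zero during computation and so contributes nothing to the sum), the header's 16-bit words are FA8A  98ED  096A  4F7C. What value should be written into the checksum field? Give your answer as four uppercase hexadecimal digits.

13A1

One's-complement addition (fold any carry out of bit 15 back into bit 0):
  0xFA8A + 0x98ED = 0x19377 → wrap carry → 0x9378
  0x9378 + 0x096A = 0x09CE2
  0x9CE2 + 0x4F7C = 0x0EC5E
One's-complement sum = 0xEC5E.
Checksum = ~0xEC5E & 0xFFFF = 0x13A1.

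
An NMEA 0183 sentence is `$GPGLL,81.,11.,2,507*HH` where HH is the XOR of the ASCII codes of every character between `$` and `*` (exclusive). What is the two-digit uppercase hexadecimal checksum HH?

59

XOR the ASCII codes of the payload characters:
  'G' = 0x47 → acc = 0x47
  'P' = 0x50 → acc = 0x17
  'G' = 0x47 → acc = 0x50
  'L' = 0x4C → acc = 0x1C
  'L' = 0x4C → acc = 0x50
  ',' = 0x2C → acc = 0x7C
  '8' = 0x38 → acc = 0x44
  '1' = 0x31 → acc = 0x75
  '.' = 0x2E → acc = 0x5B
  ',' = 0x2C → acc = 0x77
  '1' = 0x31 → acc = 0x46
  '1' = 0x31 → acc = 0x77
  '.' = 0x2E → acc = 0x59
  ',' = 0x2C → acc = 0x75
  '2' = 0x32 → acc = 0x47
  ',' = 0x2C → acc = 0x6B
  '5' = 0x35 → acc = 0x5E
  '0' = 0x30 → acc = 0x6E
  '7' = 0x37 → acc = 0x59
Checksum = 0x59.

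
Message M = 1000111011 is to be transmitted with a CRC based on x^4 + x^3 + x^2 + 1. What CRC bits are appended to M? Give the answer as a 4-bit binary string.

0011

Append 4 zeros: 10001110110000. Divide by 11101 (XOR where the leading bit is 1):
  pos 0: 10001 XOR 11101 = 01100
  pos 1: 11001 XOR 11101 = 00100
  pos 3: 10010 XOR 11101 = 01111
  pos 4: 11111 XOR 11101 = 00010
  pos 7: 10100 XOR 11101 = 01001
  pos 8: 10010 XOR 11101 = 01111
  pos 9: 11110 XOR 11101 = 00011
Remainder (last 4 bits) = 0011. This is the CRC / FCS.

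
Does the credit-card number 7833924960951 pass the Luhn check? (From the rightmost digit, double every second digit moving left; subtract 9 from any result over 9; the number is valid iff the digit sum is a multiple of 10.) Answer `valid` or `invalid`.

From the right, keep odd positions and double even positions (subtract 9 from any doubled value over 9):
  doubled (positions 2,4,...): 1 0 9 4 6 7 → sum 27
  kept (positions 1,3,...): 1 9 6 4 9 3 7 → sum 39
Total = 66.
66 mod 10 = 6, so the number is invalid.

invalid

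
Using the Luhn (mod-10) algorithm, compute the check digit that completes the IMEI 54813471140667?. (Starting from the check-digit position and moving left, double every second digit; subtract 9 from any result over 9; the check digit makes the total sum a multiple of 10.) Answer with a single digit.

4

Partial digits right→left: 7 6 6 0 4 1 1 7 4 3 1 8 4 5
Double every second digit counting from the check-digit position (so the 1st, 3rd, 5th, ... of the partial from the right).
  doubled (with −9 where >9): 5 3 8 2 8 2 8 → sum 36
  kept as-is: 6 0 1 7 3 8 5 → sum 30
Total = 36 + 30 = 66.
Check digit = (10 − (66 mod 10)) mod 10 = 4.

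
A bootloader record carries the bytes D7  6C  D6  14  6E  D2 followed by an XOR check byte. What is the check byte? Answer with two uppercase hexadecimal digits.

C5

XOR the bytes together:
  start with 0xD7
  0xD7 ⊕ 0x6C = 0xBB
  0xBB ⊕ 0xD6 = 0x6D
  0x6D ⊕ 0x14 = 0x79
  0x79 ⊕ 0x6E = 0x17
  0x17 ⊕ 0xD2 = 0xC5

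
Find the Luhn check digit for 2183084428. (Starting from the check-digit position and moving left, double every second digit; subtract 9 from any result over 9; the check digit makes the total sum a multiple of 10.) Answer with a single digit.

Partial digits right→left: 8 2 4 4 8 0 3 8 1 2
Double every second digit counting from the check-digit position (so the 1st, 3rd, 5th, ... of the partial from the right).
  doubled (with −9 where >9): 7 8 7 6 2 → sum 30
  kept as-is: 2 4 0 8 2 → sum 16
Total = 30 + 16 = 46.
Check digit = (10 − (46 mod 10)) mod 10 = 4.

4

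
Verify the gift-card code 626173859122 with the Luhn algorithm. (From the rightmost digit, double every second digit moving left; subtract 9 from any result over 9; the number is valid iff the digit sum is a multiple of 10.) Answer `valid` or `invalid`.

From the right, keep odd positions and double even positions (subtract 9 from any doubled value over 9):
  doubled (positions 2,4,...): 4 9 7 5 3 3 → sum 31
  kept (positions 1,3,...): 2 1 5 3 1 2 → sum 14
Total = 45.
45 mod 10 = 5, so the number is invalid.

invalid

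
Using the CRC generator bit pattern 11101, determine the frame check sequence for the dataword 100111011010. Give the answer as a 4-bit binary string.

0100

Append 4 zeros: 1001110110100000. Divide by 11101 (XOR where the leading bit is 1):
  pos 0: 10011 XOR 11101 = 01110
  pos 1: 11101 XOR 11101 = 00000
  pos 7: 11010 XOR 11101 = 00111
  pos 9: 11100 XOR 11101 = 00001
Remainder (last 4 bits) = 0100. This is the CRC / FCS.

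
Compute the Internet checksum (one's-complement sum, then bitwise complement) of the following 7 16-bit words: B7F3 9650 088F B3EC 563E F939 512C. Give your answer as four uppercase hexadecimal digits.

One's-complement addition (fold any carry out of bit 15 back into bit 0):
  0xB7F3 + 0x9650 = 0x14E43 → wrap carry → 0x4E44
  0x4E44 + 0x088F = 0x056D3
  0x56D3 + 0xB3EC = 0x10ABF → wrap carry → 0x0AC0
  0x0AC0 + 0x563E = 0x060FE
  0x60FE + 0xF939 = 0x15A37 → wrap carry → 0x5A38
  0x5A38 + 0x512C = 0x0AB64
One's-complement sum = 0xAB64.
Checksum = ~0xAB64 & 0xFFFF = 0x549B.

549B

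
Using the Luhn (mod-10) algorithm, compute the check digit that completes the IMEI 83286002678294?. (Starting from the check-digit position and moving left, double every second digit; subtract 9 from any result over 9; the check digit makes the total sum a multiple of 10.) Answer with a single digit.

Partial digits right→left: 4 9 2 8 7 6 2 0 0 6 8 2 3 8
Double every second digit counting from the check-digit position (so the 1st, 3rd, 5th, ... of the partial from the right).
  doubled (with −9 where >9): 8 4 5 4 0 7 6 → sum 34
  kept as-is: 9 8 6 0 6 2 8 → sum 39
Total = 34 + 39 = 73.
Check digit = (10 − (73 mod 10)) mod 10 = 7.

7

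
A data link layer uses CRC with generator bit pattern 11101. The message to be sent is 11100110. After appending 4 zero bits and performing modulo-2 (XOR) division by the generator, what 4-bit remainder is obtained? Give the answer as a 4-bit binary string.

Append 4 zeros: 111001100000. Divide by 11101 (XOR where the leading bit is 1):
  pos 0: 11100 XOR 11101 = 00001
  pos 4: 11100 XOR 11101 = 00001
Remainder (last 4 bits) = 1000. This is the CRC / FCS.

1000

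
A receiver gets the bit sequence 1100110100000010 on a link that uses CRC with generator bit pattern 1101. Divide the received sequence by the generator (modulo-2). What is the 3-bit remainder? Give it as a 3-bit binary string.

Modulo-2 division of 1100110100000010 by 1101:
  pos 0: 1100 XOR 1101 = 0001
  pos 3: 1110 XOR 1101 = 0011
  pos 5: 1110 XOR 1101 = 0011
  pos 7: 1100 XOR 1101 = 0001
  pos 10: 1000 XOR 1101 = 0101
  pos 11: 1011 XOR 1101 = 0110
  pos 12: 1100 XOR 1101 = 0001
Remainder = 001 (nonzero — an error is detected).

001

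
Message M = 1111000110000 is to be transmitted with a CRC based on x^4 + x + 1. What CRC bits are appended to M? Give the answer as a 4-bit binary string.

Append 4 zeros: 11110001100000000. Divide by 10011 (XOR where the leading bit is 1):
  pos 0: 11110 XOR 10011 = 01101
  pos 1: 11010 XOR 10011 = 01001
  pos 2: 10010 XOR 10011 = 00001
  pos 6: 11100 XOR 10011 = 01111
  pos 7: 11110 XOR 10011 = 01101
  pos 8: 11010 XOR 10011 = 01001
  pos 9: 10010 XOR 10011 = 00001
Remainder (last 4 bits) = 1000. This is the CRC / FCS.

1000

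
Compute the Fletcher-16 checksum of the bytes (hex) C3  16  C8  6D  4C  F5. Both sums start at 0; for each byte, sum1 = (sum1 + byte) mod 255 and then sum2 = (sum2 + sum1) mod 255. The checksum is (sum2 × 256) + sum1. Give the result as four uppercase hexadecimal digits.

FE52

Running sums (mod 255):
  after byte 0 (C3): sum1=195, sum2=195
  after byte 1 (16): sum1=217, sum2=157
  after byte 2 (C8): sum1=162, sum2=64
  after byte 3 (6D): sum1=16, sum2=80
  after byte 4 (4C): sum1=92, sum2=172
  after byte 5 (F5): sum1=82, sum2=254
Checksum = sum2·256 + sum1 = 254·256 + 82 = 65106 = 0xFE52.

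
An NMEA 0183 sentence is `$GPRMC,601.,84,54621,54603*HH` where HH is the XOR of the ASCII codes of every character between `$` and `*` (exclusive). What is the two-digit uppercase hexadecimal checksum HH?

5E

XOR the ASCII codes of the payload characters:
  'G' = 0x47 → acc = 0x47
  'P' = 0x50 → acc = 0x17
  'R' = 0x52 → acc = 0x45
  'M' = 0x4D → acc = 0x08
  'C' = 0x43 → acc = 0x4B
  ',' = 0x2C → acc = 0x67
  '6' = 0x36 → acc = 0x51
  '0' = 0x30 → acc = 0x61
  '1' = 0x31 → acc = 0x50
  '.' = 0x2E → acc = 0x7E
  ',' = 0x2C → acc = 0x52
  '8' = 0x38 → acc = 0x6A
  '4' = 0x34 → acc = 0x5E
  ',' = 0x2C → acc = 0x72
  '5' = 0x35 → acc = 0x47
  '4' = 0x34 → acc = 0x73
  '6' = 0x36 → acc = 0x45
  '2' = 0x32 → acc = 0x77
  '1' = 0x31 → acc = 0x46
  ',' = 0x2C → acc = 0x6A
  '5' = 0x35 → acc = 0x5F
  '4' = 0x34 → acc = 0x6B
  '6' = 0x36 → acc = 0x5D
  '0' = 0x30 → acc = 0x6D
  '3' = 0x33 → acc = 0x5E
Checksum = 0x5E.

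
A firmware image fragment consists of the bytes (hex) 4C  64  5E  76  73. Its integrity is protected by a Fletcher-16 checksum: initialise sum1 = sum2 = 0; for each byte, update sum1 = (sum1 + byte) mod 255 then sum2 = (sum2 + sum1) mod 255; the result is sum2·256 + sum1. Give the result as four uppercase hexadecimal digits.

Running sums (mod 255):
  after byte 0 (4C): sum1=76, sum2=76
  after byte 1 (64): sum1=176, sum2=252
  after byte 2 (5E): sum1=15, sum2=12
  after byte 3 (76): sum1=133, sum2=145
  after byte 4 (73): sum1=248, sum2=138
Checksum = sum2·256 + sum1 = 138·256 + 248 = 35576 = 0x8AF8.

8AF8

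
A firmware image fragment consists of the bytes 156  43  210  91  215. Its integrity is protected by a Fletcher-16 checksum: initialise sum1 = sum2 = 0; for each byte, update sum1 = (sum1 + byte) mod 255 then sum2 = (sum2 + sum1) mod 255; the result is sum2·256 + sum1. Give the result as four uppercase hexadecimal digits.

Running sums (mod 255):
  after byte 0 (156): sum1=156, sum2=156
  after byte 1 (43): sum1=199, sum2=100
  after byte 2 (210): sum1=154, sum2=254
  after byte 3 (91): sum1=245, sum2=244
  after byte 4 (215): sum1=205, sum2=194
Checksum = sum2·256 + sum1 = 194·256 + 205 = 49869 = 0xC2CD.

C2CD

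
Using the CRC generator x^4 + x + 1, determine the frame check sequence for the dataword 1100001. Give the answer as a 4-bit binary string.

Append 4 zeros: 11000010000. Divide by 10011 (XOR where the leading bit is 1):
  pos 0: 11000 XOR 10011 = 01011
  pos 1: 10110 XOR 10011 = 00101
  pos 3: 10110 XOR 10011 = 00101
  pos 5: 10100 XOR 10011 = 00111
Remainder (last 4 bits) = 1110. This is the CRC / FCS.

1110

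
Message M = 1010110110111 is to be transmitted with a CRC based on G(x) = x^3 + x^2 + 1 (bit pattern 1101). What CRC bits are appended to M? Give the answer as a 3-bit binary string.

100

Append 3 zeros: 1010110110111000. Divide by 1101 (XOR where the leading bit is 1):
  pos 0: 1010 XOR 1101 = 0111
  pos 1: 1111 XOR 1101 = 0010
  pos 3: 1010 XOR 1101 = 0111
  pos 4: 1111 XOR 1101 = 0010
  pos 6: 1010 XOR 1101 = 0111
  pos 7: 1111 XOR 1101 = 0010
  pos 9: 1011 XOR 1101 = 0110
  pos 10: 1100 XOR 1101 = 0001
Remainder (last 3 bits) = 100. This is the CRC / FCS.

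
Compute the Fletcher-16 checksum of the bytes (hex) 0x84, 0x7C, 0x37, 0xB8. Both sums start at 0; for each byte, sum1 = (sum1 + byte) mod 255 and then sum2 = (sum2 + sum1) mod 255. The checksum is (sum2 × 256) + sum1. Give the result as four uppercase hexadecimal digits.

AEF0

Running sums (mod 255):
  after byte 0 (0x84): sum1=132, sum2=132
  after byte 1 (0x7C): sum1=1, sum2=133
  after byte 2 (0x37): sum1=56, sum2=189
  after byte 3 (0xB8): sum1=240, sum2=174
Checksum = sum2·256 + sum1 = 174·256 + 240 = 44784 = 0xAEF0.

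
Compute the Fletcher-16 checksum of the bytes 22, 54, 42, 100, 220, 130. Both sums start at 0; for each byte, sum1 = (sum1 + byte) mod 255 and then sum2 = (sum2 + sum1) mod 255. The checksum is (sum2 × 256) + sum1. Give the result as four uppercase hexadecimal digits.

Running sums (mod 255):
  after byte 0 (22): sum1=22, sum2=22
  after byte 1 (54): sum1=76, sum2=98
  after byte 2 (42): sum1=118, sum2=216
  after byte 3 (100): sum1=218, sum2=179
  after byte 4 (220): sum1=183, sum2=107
  after byte 5 (130): sum1=58, sum2=165
Checksum = sum2·256 + sum1 = 165·256 + 58 = 42298 = 0xA53A.

A53A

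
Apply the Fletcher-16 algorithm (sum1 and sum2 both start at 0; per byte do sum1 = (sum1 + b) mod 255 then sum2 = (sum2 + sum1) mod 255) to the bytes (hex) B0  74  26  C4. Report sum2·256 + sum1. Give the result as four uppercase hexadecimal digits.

Running sums (mod 255):
  after byte 0 (B0): sum1=176, sum2=176
  after byte 1 (74): sum1=37, sum2=213
  after byte 2 (26): sum1=75, sum2=33
  after byte 3 (C4): sum1=16, sum2=49
Checksum = sum2·256 + sum1 = 49·256 + 16 = 12560 = 0x3110.

3110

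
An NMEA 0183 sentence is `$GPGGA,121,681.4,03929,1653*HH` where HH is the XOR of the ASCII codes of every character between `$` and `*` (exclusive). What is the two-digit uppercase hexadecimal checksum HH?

71

XOR the ASCII codes of the payload characters:
  'G' = 0x47 → acc = 0x47
  'P' = 0x50 → acc = 0x17
  'G' = 0x47 → acc = 0x50
  'G' = 0x47 → acc = 0x17
  'A' = 0x41 → acc = 0x56
  ',' = 0x2C → acc = 0x7A
  '1' = 0x31 → acc = 0x4B
  '2' = 0x32 → acc = 0x79
  '1' = 0x31 → acc = 0x48
  ',' = 0x2C → acc = 0x64
  '6' = 0x36 → acc = 0x52
  '8' = 0x38 → acc = 0x6A
  '1' = 0x31 → acc = 0x5B
  '.' = 0x2E → acc = 0x75
  '4' = 0x34 → acc = 0x41
  ',' = 0x2C → acc = 0x6D
  '0' = 0x30 → acc = 0x5D
  '3' = 0x33 → acc = 0x6E
  '9' = 0x39 → acc = 0x57
  '2' = 0x32 → acc = 0x65
  '9' = 0x39 → acc = 0x5C
  ',' = 0x2C → acc = 0x70
  '1' = 0x31 → acc = 0x41
  '6' = 0x36 → acc = 0x77
  '5' = 0x35 → acc = 0x42
  '3' = 0x33 → acc = 0x71
Checksum = 0x71.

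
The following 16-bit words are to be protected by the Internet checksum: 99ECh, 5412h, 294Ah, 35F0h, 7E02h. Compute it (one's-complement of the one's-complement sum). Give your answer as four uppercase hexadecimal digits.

34C4

One's-complement addition (fold any carry out of bit 15 back into bit 0):
  0x99EC + 0x5412 = 0x0EDFE
  0xEDFE + 0x294A = 0x11748 → wrap carry → 0x1749
  0x1749 + 0x35F0 = 0x04D39
  0x4D39 + 0x7E02 = 0x0CB3B
One's-complement sum = 0xCB3B.
Checksum = ~0xCB3B & 0xFFFF = 0x34C4.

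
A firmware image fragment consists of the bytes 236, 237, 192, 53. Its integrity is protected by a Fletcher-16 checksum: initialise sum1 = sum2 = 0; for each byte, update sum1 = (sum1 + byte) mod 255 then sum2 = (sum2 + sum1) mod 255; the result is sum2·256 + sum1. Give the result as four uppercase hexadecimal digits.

34D0

Running sums (mod 255):
  after byte 0 (236): sum1=236, sum2=236
  after byte 1 (237): sum1=218, sum2=199
  after byte 2 (192): sum1=155, sum2=99
  after byte 3 (53): sum1=208, sum2=52
Checksum = sum2·256 + sum1 = 52·256 + 208 = 13520 = 0x34D0.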